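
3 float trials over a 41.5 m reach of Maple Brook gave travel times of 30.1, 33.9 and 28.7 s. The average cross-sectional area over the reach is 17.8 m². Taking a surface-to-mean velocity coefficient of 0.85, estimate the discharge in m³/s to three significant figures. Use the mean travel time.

20.3 m³/s

t̄ = (30.1 + 33.9 + 28.7) / 3 = 30.9 s
v_surface = L / t̄ = 41.5 / 30.9 = 1.343 m/s
v_mean = 0.85 × 1.343 = 1.142 m/s
Q = A × v_mean = 17.8 × 1.142 = 20.32 m³/s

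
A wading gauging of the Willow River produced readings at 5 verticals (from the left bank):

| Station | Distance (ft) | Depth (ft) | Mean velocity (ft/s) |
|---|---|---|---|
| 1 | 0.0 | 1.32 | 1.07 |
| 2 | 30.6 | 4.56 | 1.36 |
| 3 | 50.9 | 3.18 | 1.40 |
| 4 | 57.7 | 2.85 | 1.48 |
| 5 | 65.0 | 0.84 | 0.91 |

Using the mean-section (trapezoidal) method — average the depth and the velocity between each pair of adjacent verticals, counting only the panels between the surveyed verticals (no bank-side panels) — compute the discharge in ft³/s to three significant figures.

Panel 1-2: Δb = 30.6 ft, d̄ = (1.32+4.56)/2 = 2.94, v̄ = (1.07+1.36)/2 = 1.215 → q = 30.6×2.94×1.215 = 109.3 ft³/s
Panel 2-3: Δb = 20.3 ft, d̄ = (4.56+3.18)/2 = 3.87, v̄ = (1.36+1.40)/2 = 1.38 → q = 20.3×3.87×1.38 = 108.4 ft³/s
Panel 3-4: Δb = 6.8 ft, d̄ = (3.18+2.85)/2 = 3.015, v̄ = (1.40+1.48)/2 = 1.44 → q = 6.8×3.015×1.44 = 29.52 ft³/s
Panel 4-5: Δb = 7.3 ft, d̄ = (2.85+0.84)/2 = 1.845, v̄ = (1.48+0.91)/2 = 1.195 → q = 7.3×1.845×1.195 = 16.09 ft³/s
Q = Σ q = 263.3 ft³/s

263 ft³/s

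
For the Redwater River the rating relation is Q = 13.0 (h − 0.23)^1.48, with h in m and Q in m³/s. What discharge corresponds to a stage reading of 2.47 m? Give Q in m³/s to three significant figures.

Q = 13.0 × (2.47 − 0.23)^1.48 = 13.0 × 2.24^1.48 = 42.89 m³/s

42.9 m³/s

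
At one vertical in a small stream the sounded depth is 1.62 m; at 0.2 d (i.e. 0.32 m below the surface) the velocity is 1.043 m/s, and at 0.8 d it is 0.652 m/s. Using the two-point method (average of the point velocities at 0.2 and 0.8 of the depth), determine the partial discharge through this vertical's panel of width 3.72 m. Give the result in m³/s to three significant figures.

5.11 m³/s

v̄ = (1.043 + 0.652) / 2 = 0.8475 m/s
q = v̄ × d × w = 0.8475 × 1.62 × 3.72 = 5.107 m³/s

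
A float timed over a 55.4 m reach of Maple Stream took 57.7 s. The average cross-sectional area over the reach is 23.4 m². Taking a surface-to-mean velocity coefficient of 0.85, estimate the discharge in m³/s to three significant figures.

v_surface = L / t̄ = 55.4 / 57.7 = 0.9601 m/s
v_mean = 0.85 × 0.9601 = 0.8161 m/s
Q = A × v_mean = 23.4 × 0.8161 = 19.10 m³/s

19.1 m³/s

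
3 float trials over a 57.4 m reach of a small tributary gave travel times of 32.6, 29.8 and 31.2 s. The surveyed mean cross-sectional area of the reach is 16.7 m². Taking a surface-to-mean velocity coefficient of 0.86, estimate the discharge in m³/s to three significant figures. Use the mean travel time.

t̄ = (32.6 + 29.8 + 31.2) / 3 = 31.2 s
v_surface = L / t̄ = 57.4 / 31.2 = 1.840 m/s
v_mean = 0.86 × 1.840 = 1.582 m/s
Q = A × v_mean = 16.7 × 1.582 = 26.42 m³/s

26.4 m³/s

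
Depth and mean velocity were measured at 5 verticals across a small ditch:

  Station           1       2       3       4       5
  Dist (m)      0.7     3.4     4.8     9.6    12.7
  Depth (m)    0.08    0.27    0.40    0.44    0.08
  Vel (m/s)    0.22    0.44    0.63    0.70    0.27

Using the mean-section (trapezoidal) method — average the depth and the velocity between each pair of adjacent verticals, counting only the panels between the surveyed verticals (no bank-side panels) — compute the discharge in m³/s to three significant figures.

Panel 1-2: Δb = 2.7 m, d̄ = (0.08+0.27)/2 = 0.175, v̄ = (0.22+0.44)/2 = 0.33 → q = 2.7×0.175×0.33 = 0.1559 m³/s
Panel 2-3: Δb = 1.4 m, d̄ = (0.27+0.40)/2 = 0.335, v̄ = (0.44+0.63)/2 = 0.535 → q = 1.4×0.335×0.535 = 0.2509 m³/s
Panel 3-4: Δb = 4.8 m, d̄ = (0.40+0.44)/2 = 0.42, v̄ = (0.63+0.70)/2 = 0.665 → q = 4.8×0.42×0.665 = 1.341 m³/s
Panel 4-5: Δb = 3.1 m, d̄ = (0.44+0.08)/2 = 0.26, v̄ = (0.70+0.27)/2 = 0.485 → q = 3.1×0.26×0.485 = 0.3909 m³/s
Q = Σ q = 2.138 m³/s

2.14 m³/s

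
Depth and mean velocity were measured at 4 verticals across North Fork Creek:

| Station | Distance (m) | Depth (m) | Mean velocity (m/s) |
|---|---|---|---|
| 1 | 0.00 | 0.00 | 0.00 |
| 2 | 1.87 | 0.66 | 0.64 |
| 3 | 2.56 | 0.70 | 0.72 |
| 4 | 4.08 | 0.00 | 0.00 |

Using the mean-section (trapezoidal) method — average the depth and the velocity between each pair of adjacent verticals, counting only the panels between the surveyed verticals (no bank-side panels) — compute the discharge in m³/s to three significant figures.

Panel 1-2: Δb = 1.87 m, d̄ = (0.00+0.66)/2 = 0.33, v̄ = (0.00+0.64)/2 = 0.32 → q = 1.87×0.33×0.32 = 0.1975 m³/s
Panel 2-3: Δb = 0.69 m, d̄ = (0.66+0.70)/2 = 0.68, v̄ = (0.64+0.72)/2 = 0.68 → q = 0.69×0.68×0.68 = 0.3191 m³/s
Panel 3-4: Δb = 1.52 m, d̄ = (0.70+0.00)/2 = 0.35, v̄ = (0.72+0.00)/2 = 0.36 → q = 1.52×0.35×0.36 = 0.1915 m³/s
Q = Σ q = 0.7080 m³/s

0.708 m³/s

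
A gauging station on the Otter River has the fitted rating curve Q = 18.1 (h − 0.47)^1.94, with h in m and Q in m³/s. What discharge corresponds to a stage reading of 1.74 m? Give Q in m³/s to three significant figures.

28.8 m³/s

Q = 18.1 × (1.74 − 0.47)^1.94 = 18.1 × 1.27^1.94 = 28.78 m³/s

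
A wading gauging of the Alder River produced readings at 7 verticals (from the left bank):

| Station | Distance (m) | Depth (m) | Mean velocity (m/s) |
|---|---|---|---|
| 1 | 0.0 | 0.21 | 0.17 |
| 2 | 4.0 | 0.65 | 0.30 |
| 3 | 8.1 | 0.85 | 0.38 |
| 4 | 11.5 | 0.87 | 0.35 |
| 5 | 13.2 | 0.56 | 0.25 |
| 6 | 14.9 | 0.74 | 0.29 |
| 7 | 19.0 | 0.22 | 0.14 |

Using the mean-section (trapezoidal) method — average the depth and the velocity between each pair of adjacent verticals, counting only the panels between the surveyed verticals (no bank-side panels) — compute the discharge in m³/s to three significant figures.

Panel 1-2: Δb = 4 m, d̄ = (0.21+0.65)/2 = 0.43, v̄ = (0.17+0.30)/2 = 0.235 → q = 4×0.43×0.235 = 0.4042 m³/s
Panel 2-3: Δb = 4.1 m, d̄ = (0.65+0.85)/2 = 0.75, v̄ = (0.30+0.38)/2 = 0.34 → q = 4.1×0.75×0.34 = 1.046 m³/s
Panel 3-4: Δb = 3.4 m, d̄ = (0.85+0.87)/2 = 0.86, v̄ = (0.38+0.35)/2 = 0.365 → q = 3.4×0.86×0.365 = 1.067 m³/s
Panel 4-5: Δb = 1.7 m, d̄ = (0.87+0.56)/2 = 0.715, v̄ = (0.35+0.25)/2 = 0.3 → q = 1.7×0.715×0.3 = 0.3647 m³/s
Panel 5-6: Δb = 1.7 m, d̄ = (0.56+0.74)/2 = 0.65, v̄ = (0.25+0.29)/2 = 0.27 → q = 1.7×0.65×0.27 = 0.2984 m³/s
Panel 6-7: Δb = 4.1 m, d̄ = (0.74+0.22)/2 = 0.48, v̄ = (0.29+0.14)/2 = 0.215 → q = 4.1×0.48×0.215 = 0.4231 m³/s
Q = Σ q = 3.603 m³/s

3.60 m³/s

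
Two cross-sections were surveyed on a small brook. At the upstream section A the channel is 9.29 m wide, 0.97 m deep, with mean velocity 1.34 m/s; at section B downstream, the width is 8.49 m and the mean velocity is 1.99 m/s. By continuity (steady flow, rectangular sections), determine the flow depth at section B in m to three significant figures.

Q = A₁V₁ = (9.29×0.97) × 1.34 = 12.08 m³/s
d₂ = Q/(b₂ V₂) = 12.08/(8.49×1.99) = 0.7147 m

0.715 m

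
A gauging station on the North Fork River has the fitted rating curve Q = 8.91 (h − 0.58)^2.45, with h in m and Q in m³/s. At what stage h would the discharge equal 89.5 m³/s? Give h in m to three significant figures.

3.14 m

h − h₀ = (Q/C)^(1/b) = (89.5/8.91)^(1/2.45) = 2.564 m
h = 0.58 + 2.564 = 3.144 m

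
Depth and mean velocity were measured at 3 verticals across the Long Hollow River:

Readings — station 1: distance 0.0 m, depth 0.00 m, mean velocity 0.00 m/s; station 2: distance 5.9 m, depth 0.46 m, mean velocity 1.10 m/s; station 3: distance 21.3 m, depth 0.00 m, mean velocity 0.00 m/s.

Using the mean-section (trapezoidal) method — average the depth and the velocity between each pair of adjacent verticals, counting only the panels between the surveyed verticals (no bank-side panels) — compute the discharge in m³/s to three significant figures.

Panel 1-2: Δb = 5.9 m, d̄ = (0.00+0.46)/2 = 0.23, v̄ = (0.00+1.10)/2 = 0.55 → q = 5.9×0.23×0.55 = 0.7464 m³/s
Panel 2-3: Δb = 15.4 m, d̄ = (0.46+0.00)/2 = 0.23, v̄ = (1.10+0.00)/2 = 0.55 → q = 15.4×0.23×0.55 = 1.948 m³/s
Q = Σ q = 2.694 m³/s

2.69 m³/s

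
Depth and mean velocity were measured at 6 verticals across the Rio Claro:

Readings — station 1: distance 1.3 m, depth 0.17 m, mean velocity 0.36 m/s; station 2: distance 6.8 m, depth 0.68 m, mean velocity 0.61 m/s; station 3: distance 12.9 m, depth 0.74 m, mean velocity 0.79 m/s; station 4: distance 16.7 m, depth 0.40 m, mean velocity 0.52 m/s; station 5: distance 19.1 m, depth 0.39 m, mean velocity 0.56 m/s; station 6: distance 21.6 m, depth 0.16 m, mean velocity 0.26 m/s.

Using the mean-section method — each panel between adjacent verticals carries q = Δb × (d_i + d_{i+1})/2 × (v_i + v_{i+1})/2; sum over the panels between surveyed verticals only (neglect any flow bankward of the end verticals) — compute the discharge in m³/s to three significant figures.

Panel 1-2: Δb = 5.5 m, d̄ = (0.17+0.68)/2 = 0.425, v̄ = (0.36+0.61)/2 = 0.485 → q = 5.5×0.425×0.485 = 1.134 m³/s
Panel 2-3: Δb = 6.1 m, d̄ = (0.68+0.74)/2 = 0.71, v̄ = (0.61+0.79)/2 = 0.7 → q = 6.1×0.71×0.7 = 3.032 m³/s
Panel 3-4: Δb = 3.8 m, d̄ = (0.74+0.40)/2 = 0.57, v̄ = (0.79+0.52)/2 = 0.655 → q = 3.8×0.57×0.655 = 1.419 m³/s
Panel 4-5: Δb = 2.4 m, d̄ = (0.40+0.39)/2 = 0.395, v̄ = (0.52+0.56)/2 = 0.54 → q = 2.4×0.395×0.54 = 0.5119 m³/s
Panel 5-6: Δb = 2.5 m, d̄ = (0.39+0.16)/2 = 0.275, v̄ = (0.56+0.26)/2 = 0.41 → q = 2.5×0.275×0.41 = 0.2819 m³/s
Q = Σ q = 6.378 m³/s

6.38 m³/s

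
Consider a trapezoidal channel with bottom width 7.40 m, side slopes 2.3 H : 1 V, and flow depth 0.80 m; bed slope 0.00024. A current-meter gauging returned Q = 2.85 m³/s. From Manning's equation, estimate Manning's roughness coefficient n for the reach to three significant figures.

A = (b + z·y)·y = (7.40 + 2.3×0.80)×0.80 = 7.392 m²
P = b + 2y√(1+z²) = 7.40 + 2×0.80×√(1+2.3²) = 11.41 m
R = A/P = 7.392/11.41 = 0.6477 m
n = (1/Q)·A·R^(2/3)·S^(1/2) = (1/2.85) × 7.392 × 0.7486 × 0.01549 = 0.03008

0.0301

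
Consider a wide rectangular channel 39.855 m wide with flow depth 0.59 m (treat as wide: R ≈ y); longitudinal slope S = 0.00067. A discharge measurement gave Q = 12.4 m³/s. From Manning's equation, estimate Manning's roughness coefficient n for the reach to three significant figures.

0.0345

A = b·y = 39.855 × 0.59 = 23.51 m²
Wide channel: R ≈ y = 0.59 m
n = (1/Q)·A·R^(2/3)·S^(1/2) = (1/12.4) × 23.51 × 0.7035 × 0.02588 = 0.03453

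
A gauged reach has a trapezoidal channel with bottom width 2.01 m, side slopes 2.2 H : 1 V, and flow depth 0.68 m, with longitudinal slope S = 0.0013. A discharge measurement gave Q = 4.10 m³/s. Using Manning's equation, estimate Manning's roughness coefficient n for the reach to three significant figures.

0.0123

A = (b + z·y)·y = (2.01 + 2.2×0.68)×0.68 = 2.384 m²
P = b + 2y√(1+z²) = 2.01 + 2×0.68×√(1+2.2²) = 5.297 m
R = A/P = 2.384/5.297 = 0.4501 m
n = (1/Q)·A·R^(2/3)·S^(1/2) = (1/4.10) × 2.384 × 0.5873 × 0.03606 = 0.01231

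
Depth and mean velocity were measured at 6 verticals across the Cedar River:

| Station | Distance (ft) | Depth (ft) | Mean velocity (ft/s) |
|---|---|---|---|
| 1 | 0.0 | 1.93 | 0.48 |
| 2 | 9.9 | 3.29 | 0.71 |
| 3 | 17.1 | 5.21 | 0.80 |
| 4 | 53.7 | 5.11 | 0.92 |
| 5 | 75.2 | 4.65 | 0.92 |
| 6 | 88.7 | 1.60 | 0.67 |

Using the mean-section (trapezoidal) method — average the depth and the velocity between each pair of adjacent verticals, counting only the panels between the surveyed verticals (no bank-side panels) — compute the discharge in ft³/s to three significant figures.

Panel 1-2: Δb = 9.9 ft, d̄ = (1.93+3.29)/2 = 2.61, v̄ = (0.48+0.71)/2 = 0.595 → q = 9.9×2.61×0.595 = 15.37 ft³/s
Panel 2-3: Δb = 7.2 ft, d̄ = (3.29+5.21)/2 = 4.25, v̄ = (0.71+0.80)/2 = 0.755 → q = 7.2×4.25×0.755 = 23.10 ft³/s
Panel 3-4: Δb = 36.6 ft, d̄ = (5.21+5.11)/2 = 5.16, v̄ = (0.80+0.92)/2 = 0.86 → q = 36.6×5.16×0.86 = 162.4 ft³/s
Panel 4-5: Δb = 21.5 ft, d̄ = (5.11+4.65)/2 = 4.88, v̄ = (0.92+0.92)/2 = 0.92 → q = 21.5×4.88×0.92 = 96.53 ft³/s
Panel 5-6: Δb = 13.5 ft, d̄ = (4.65+1.60)/2 = 3.125, v̄ = (0.92+0.67)/2 = 0.795 → q = 13.5×3.125×0.795 = 33.54 ft³/s
Q = Σ q = 331.0 ft³/s

331 ft³/s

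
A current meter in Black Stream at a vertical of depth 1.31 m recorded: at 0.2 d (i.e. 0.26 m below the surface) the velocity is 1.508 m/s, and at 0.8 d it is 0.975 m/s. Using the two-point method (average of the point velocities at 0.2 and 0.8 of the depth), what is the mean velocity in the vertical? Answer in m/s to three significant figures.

v̄ = (1.508 + 0.975) / 2 = 1.242 m/s

1.24 m/s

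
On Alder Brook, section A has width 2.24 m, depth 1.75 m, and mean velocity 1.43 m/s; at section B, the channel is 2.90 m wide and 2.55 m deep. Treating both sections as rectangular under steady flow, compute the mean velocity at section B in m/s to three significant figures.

0.758 m/s

Q = A₁V₁ = (2.24×1.75) × 1.43 = 5.606 m³/s
A₂ = 2.90 × 2.55 = 7.395 m²
V₂ = Q/A₂ = 5.606/7.395 = 0.7580 m/s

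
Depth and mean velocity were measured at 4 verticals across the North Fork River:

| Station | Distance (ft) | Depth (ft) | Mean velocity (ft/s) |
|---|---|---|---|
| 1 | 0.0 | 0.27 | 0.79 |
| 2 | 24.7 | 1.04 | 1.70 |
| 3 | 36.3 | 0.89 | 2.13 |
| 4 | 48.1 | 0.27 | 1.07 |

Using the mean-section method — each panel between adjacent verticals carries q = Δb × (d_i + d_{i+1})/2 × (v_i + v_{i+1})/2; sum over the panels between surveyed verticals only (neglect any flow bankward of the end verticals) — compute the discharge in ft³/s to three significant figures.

52.5 ft³/s

Panel 1-2: Δb = 24.7 ft, d̄ = (0.27+1.04)/2 = 0.655, v̄ = (0.79+1.70)/2 = 1.245 → q = 24.7×0.655×1.245 = 20.14 ft³/s
Panel 2-3: Δb = 11.6 ft, d̄ = (1.04+0.89)/2 = 0.965, v̄ = (1.70+2.13)/2 = 1.915 → q = 11.6×0.965×1.915 = 21.44 ft³/s
Panel 3-4: Δb = 11.8 ft, d̄ = (0.89+0.27)/2 = 0.58, v̄ = (2.13+1.07)/2 = 1.6 → q = 11.8×0.58×1.6 = 10.95 ft³/s
Q = Σ q = 52.53 ft³/s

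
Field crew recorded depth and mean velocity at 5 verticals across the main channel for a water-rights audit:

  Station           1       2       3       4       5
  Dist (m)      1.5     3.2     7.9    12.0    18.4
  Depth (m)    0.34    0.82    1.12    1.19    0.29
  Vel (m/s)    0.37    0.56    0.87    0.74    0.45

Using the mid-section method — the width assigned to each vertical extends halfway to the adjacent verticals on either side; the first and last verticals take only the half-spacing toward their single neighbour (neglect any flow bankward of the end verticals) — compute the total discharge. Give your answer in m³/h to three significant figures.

39300 m³/h

w_1 = (3.2 − 1.5)/2 = 0.85 m; q_1 = 0.37 × 0.34 × 0.85 = 0.1069 m³/s
w_2 = (7.9 − 1.5)/2 = 3.2 m; q_2 = 0.56 × 0.82 × 3.2 = 1.469 m³/s
w_3 = (12.0 − 3.2)/2 = 4.4 m; q_3 = 0.87 × 1.12 × 4.4 = 4.287 m³/s
w_4 = (18.4 − 7.9)/2 = 5.25 m; q_4 = 0.74 × 1.19 × 5.25 = 4.623 m³/s
w_5 = (18.4 − 12.0)/2 = 3.2 m; q_5 = 0.45 × 0.29 × 3.2 = 0.4176 m³/s
Q = Σ qᵢ = 10.90 m³/s
= 10.90 × 3600 = 39260 m³/h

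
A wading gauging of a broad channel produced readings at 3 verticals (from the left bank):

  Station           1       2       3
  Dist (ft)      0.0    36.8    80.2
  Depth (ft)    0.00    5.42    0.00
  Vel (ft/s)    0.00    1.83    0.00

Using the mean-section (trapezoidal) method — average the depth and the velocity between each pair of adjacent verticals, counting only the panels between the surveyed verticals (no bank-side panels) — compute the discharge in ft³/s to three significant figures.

Panel 1-2: Δb = 36.8 ft, d̄ = (0.00+5.42)/2 = 2.71, v̄ = (0.00+1.83)/2 = 0.915 → q = 36.8×2.71×0.915 = 91.25 ft³/s
Panel 2-3: Δb = 43.4 ft, d̄ = (5.42+0.00)/2 = 2.71, v̄ = (1.83+0.00)/2 = 0.915 → q = 43.4×2.71×0.915 = 107.6 ft³/s
Q = Σ q = 198.9 ft³/s

199 ft³/s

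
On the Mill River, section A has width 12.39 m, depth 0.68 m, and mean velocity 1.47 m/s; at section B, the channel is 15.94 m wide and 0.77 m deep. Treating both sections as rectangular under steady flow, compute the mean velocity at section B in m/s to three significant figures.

1.01 m/s

Q = A₁V₁ = (12.39×0.68) × 1.47 = 12.39 m³/s
A₂ = 15.94 × 0.77 = 12.27 m²
V₂ = Q/A₂ = 12.39/12.27 = 1.009 m/s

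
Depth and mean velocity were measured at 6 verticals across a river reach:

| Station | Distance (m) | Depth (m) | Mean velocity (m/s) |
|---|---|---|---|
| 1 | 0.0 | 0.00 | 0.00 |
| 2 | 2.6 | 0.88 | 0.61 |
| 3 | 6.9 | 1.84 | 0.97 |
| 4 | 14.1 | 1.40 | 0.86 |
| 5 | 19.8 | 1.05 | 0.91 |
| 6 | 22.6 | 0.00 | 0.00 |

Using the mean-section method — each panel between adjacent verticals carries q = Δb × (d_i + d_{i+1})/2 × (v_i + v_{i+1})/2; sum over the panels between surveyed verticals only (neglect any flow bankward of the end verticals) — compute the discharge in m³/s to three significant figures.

Panel 1-2: Δb = 2.6 m, d̄ = (0.00+0.88)/2 = 0.44, v̄ = (0.00+0.61)/2 = 0.305 → q = 2.6×0.44×0.305 = 0.3489 m³/s
Panel 2-3: Δb = 4.3 m, d̄ = (0.88+1.84)/2 = 1.36, v̄ = (0.61+0.97)/2 = 0.79 → q = 4.3×1.36×0.79 = 4.620 m³/s
Panel 3-4: Δb = 7.2 m, d̄ = (1.84+1.40)/2 = 1.62, v̄ = (0.97+0.86)/2 = 0.915 → q = 7.2×1.62×0.915 = 10.67 m³/s
Panel 4-5: Δb = 5.7 m, d̄ = (1.40+1.05)/2 = 1.225, v̄ = (0.86+0.91)/2 = 0.885 → q = 5.7×1.225×0.885 = 6.180 m³/s
Panel 5-6: Δb = 2.8 m, d̄ = (1.05+0.00)/2 = 0.525, v̄ = (0.91+0.00)/2 = 0.455 → q = 2.8×0.525×0.455 = 0.6689 m³/s
Q = Σ q = 22.49 m³/s

22.5 m³/s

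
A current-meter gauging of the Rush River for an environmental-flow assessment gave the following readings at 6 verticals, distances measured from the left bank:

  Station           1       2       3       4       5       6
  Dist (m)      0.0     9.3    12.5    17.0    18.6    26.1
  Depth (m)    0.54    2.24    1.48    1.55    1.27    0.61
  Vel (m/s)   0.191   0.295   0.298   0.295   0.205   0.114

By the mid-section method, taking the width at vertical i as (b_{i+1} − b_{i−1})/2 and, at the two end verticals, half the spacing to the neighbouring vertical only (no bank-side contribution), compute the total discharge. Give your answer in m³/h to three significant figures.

32900 m³/h

w_1 = (9.3 − 0.0)/2 = 4.65 m; q_1 = 0.191 × 0.54 × 4.65 = 0.4796 m³/s
w_2 = (12.5 − 0.0)/2 = 6.25 m; q_2 = 0.295 × 2.24 × 6.25 = 4.130 m³/s
w_3 = (17.0 − 9.3)/2 = 3.85 m; q_3 = 0.298 × 1.48 × 3.85 = 1.698 m³/s
w_4 = (18.6 − 12.5)/2 = 3.05 m; q_4 = 0.295 × 1.55 × 3.05 = 1.395 m³/s
w_5 = (26.1 − 17.0)/2 = 4.55 m; q_5 = 0.205 × 1.27 × 4.55 = 1.185 m³/s
w_6 = (26.1 − 18.6)/2 = 3.75 m; q_6 = 0.114 × 0.61 × 3.75 = 0.2608 m³/s
Q = Σ qᵢ = 9.148 m³/s
= 9.148 × 3600 = 32930 m³/h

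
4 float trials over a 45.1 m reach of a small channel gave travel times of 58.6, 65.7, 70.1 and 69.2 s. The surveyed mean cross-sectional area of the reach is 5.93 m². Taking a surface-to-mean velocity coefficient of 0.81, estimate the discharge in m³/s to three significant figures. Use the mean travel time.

3.29 m³/s

t̄ = (58.6 + 65.7 + 70.1 + 69.2) / 4 = 65.9 s
v_surface = L / t̄ = 45.1 / 65.9 = 0.6844 m/s
v_mean = 0.81 × 0.6844 = 0.5543 m/s
Q = A × v_mean = 5.93 × 0.5543 = 3.287 m³/s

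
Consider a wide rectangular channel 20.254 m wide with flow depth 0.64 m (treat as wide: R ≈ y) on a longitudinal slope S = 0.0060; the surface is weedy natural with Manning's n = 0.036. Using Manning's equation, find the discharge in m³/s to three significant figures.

20.7 m³/s

A = b·y = 20.254 × 0.64 = 12.96 m²
Wide channel: R ≈ y = 0.64 m
Q = (1/n)·A·R^(2/3)·S^(1/2) = (1/0.036) × 12.96 × 0.6400^(2/3) × 0.0060^(1/2) = 20.71 m³/s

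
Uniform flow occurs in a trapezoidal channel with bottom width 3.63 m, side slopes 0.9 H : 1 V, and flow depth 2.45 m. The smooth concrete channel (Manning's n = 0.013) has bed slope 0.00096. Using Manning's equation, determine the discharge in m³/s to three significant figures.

42.6 m³/s

A = (b + z·y)·y = (3.63 + 0.9×2.45)×2.45 = 14.30 m²
P = b + 2y√(1+z²) = 3.63 + 2×2.45×√(1+0.9²) = 10.22 m
R = A/P = 14.30/10.22 = 1.398 m
Q = (1/n)·A·R^(2/3)·S^(1/2) = (1/0.013) × 14.30 × 1.398^(2/3) × 0.00096^(1/2) = 42.61 m³/s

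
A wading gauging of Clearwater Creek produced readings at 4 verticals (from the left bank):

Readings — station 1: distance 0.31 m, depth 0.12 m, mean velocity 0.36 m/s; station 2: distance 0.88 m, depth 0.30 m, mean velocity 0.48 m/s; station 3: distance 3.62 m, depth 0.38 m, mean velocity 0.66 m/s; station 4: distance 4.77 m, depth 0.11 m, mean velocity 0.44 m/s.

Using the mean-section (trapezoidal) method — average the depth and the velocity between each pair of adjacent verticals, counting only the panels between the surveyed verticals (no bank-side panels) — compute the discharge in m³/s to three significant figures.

0.736 m³/s

Panel 1-2: Δb = 0.57 m, d̄ = (0.12+0.30)/2 = 0.21, v̄ = (0.36+0.48)/2 = 0.42 → q = 0.57×0.21×0.42 = 0.05027 m³/s
Panel 2-3: Δb = 2.74 m, d̄ = (0.30+0.38)/2 = 0.34, v̄ = (0.48+0.66)/2 = 0.57 → q = 2.74×0.34×0.57 = 0.5310 m³/s
Panel 3-4: Δb = 1.15 m, d̄ = (0.38+0.11)/2 = 0.245, v̄ = (0.66+0.44)/2 = 0.55 → q = 1.15×0.245×0.55 = 0.1550 m³/s
Q = Σ q = 0.7362 m³/s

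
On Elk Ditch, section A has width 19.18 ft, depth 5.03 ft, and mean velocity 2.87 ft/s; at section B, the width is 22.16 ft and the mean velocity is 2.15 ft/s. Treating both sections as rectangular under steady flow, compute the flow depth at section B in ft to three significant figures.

5.81 ft

Q = A₁V₁ = (19.18×5.03) × 2.87 = 276.9 ft³/s
d₂ = Q/(b₂ V₂) = 276.9/(22.16×2.15) = 5.812 ft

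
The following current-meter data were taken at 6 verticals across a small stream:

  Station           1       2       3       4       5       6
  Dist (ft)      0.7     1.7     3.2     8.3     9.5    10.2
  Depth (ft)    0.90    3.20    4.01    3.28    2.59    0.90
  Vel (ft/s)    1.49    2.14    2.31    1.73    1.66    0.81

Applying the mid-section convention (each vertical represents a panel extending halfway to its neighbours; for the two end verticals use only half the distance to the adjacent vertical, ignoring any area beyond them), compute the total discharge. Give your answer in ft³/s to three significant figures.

w_1 = (1.7 − 0.7)/2 = 0.5 ft; q_1 = 1.49 × 0.90 × 0.5 = 0.6705 ft³/s
w_2 = (3.2 − 0.7)/2 = 1.25 ft; q_2 = 2.14 × 3.20 × 1.25 = 8.560 ft³/s
w_3 = (8.3 − 1.7)/2 = 3.3 ft; q_3 = 2.31 × 4.01 × 3.3 = 30.57 ft³/s
w_4 = (9.5 − 3.2)/2 = 3.15 ft; q_4 = 1.73 × 3.28 × 3.15 = 17.87 ft³/s
w_5 = (10.2 − 8.3)/2 = 0.95 ft; q_5 = 1.66 × 2.59 × 0.95 = 4.084 ft³/s
w_6 = (10.2 − 9.5)/2 = 0.35 ft; q_6 = 0.81 × 0.90 × 0.35 = 0.2552 ft³/s
Q = Σ qᵢ = 62.01 ft³/s

62.0 ft³/s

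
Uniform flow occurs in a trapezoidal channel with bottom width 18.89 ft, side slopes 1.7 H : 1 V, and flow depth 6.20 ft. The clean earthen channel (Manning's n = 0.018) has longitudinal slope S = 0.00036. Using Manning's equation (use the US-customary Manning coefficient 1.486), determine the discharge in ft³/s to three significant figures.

745 ft³/s

A = (b + z·y)·y = (18.89 + 1.7×6.20)×6.20 = 182.5 ft²
P = b + 2y√(1+z²) = 18.89 + 2×6.20×√(1+1.7²) = 43.35 ft
R = A/P = 182.5/43.35 = 4.209 ft
Q = (1.486/n)·A·R^(2/3)·S^(1/2) = (1.486/0.018) × 182.5 × 4.209^(2/3) × 0.00036^(1/2) = 745.1 ft³/s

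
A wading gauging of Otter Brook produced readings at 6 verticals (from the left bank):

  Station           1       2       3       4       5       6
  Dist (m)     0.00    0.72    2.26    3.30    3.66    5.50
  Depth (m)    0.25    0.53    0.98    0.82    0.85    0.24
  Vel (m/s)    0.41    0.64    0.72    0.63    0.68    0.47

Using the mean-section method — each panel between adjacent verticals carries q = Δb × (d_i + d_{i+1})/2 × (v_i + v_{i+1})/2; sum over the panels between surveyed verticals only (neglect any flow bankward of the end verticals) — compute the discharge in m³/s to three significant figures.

2.34 m³/s

Panel 1-2: Δb = 0.72 m, d̄ = (0.25+0.53)/2 = 0.39, v̄ = (0.41+0.64)/2 = 0.525 → q = 0.72×0.39×0.525 = 0.1474 m³/s
Panel 2-3: Δb = 1.54 m, d̄ = (0.53+0.98)/2 = 0.755, v̄ = (0.64+0.72)/2 = 0.68 → q = 1.54×0.755×0.68 = 0.7906 m³/s
Panel 3-4: Δb = 1.04 m, d̄ = (0.98+0.82)/2 = 0.9, v̄ = (0.72+0.63)/2 = 0.675 → q = 1.04×0.9×0.675 = 0.6318 m³/s
Panel 4-5: Δb = 0.36 m, d̄ = (0.82+0.85)/2 = 0.835, v̄ = (0.63+0.68)/2 = 0.655 → q = 0.36×0.835×0.655 = 0.1969 m³/s
Panel 5-6: Δb = 1.84 m, d̄ = (0.85+0.24)/2 = 0.545, v̄ = (0.68+0.47)/2 = 0.575 → q = 1.84×0.545×0.575 = 0.5766 m³/s
Q = Σ q = 2.343 m³/s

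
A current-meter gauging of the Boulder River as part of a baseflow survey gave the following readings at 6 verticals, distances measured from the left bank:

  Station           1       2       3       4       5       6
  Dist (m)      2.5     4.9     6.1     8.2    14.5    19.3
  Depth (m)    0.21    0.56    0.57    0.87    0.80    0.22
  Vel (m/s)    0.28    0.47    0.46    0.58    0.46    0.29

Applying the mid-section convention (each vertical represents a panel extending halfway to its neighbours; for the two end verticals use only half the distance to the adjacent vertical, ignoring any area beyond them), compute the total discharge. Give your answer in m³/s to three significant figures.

w_1 = (4.9 − 2.5)/2 = 1.2 m; q_1 = 0.28 × 0.21 × 1.2 = 0.07056 m³/s
w_2 = (6.1 − 2.5)/2 = 1.8 m; q_2 = 0.47 × 0.56 × 1.8 = 0.4738 m³/s
w_3 = (8.2 − 4.9)/2 = 1.65 m; q_3 = 0.46 × 0.57 × 1.65 = 0.4326 m³/s
w_4 = (14.5 − 6.1)/2 = 4.2 m; q_4 = 0.58 × 0.87 × 4.2 = 2.119 m³/s
w_5 = (19.3 − 8.2)/2 = 5.55 m; q_5 = 0.46 × 0.80 × 5.55 = 2.042 m³/s
w_6 = (19.3 − 14.5)/2 = 2.4 m; q_6 = 0.29 × 0.22 × 2.4 = 0.1531 m³/s
Q = Σ qᵢ = 5.292 m³/s

5.29 m³/s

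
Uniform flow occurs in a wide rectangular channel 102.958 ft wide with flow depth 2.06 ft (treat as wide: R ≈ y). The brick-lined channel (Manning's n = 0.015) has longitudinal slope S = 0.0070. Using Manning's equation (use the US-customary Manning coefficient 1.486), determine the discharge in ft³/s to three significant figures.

2850 ft³/s

A = b·y = 102.958 × 2.06 = 212.1 ft²
Wide channel: R ≈ y = 2.06 ft
Q = (1.486/n)·A·R^(2/3)·S^(1/2) = (1.486/0.015) × 212.1 × 2.060^(2/3) × 0.0070^(1/2) = 2846 ft³/s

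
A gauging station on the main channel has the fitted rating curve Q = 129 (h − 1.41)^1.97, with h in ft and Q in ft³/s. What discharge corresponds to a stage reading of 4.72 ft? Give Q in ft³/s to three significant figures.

1360 ft³/s

Q = 129 × (4.72 − 1.41)^1.97 = 129 × 3.31^1.97 = 1363 ft³/s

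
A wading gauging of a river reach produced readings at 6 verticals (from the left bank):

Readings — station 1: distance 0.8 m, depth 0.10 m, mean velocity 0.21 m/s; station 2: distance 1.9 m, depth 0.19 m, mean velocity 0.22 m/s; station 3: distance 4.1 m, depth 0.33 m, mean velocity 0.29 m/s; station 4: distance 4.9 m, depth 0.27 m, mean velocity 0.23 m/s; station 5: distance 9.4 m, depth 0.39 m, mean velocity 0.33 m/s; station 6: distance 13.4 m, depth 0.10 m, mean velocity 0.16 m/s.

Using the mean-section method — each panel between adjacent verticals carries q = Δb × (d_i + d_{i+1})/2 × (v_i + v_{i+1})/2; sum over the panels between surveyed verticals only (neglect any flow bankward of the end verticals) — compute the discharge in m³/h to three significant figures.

3230 m³/h

Panel 1-2: Δb = 1.1 m, d̄ = (0.10+0.19)/2 = 0.145, v̄ = (0.21+0.22)/2 = 0.215 → q = 1.1×0.145×0.215 = 0.03429 m³/s
Panel 2-3: Δb = 2.2 m, d̄ = (0.19+0.33)/2 = 0.26, v̄ = (0.22+0.29)/2 = 0.255 → q = 2.2×0.26×0.255 = 0.1459 m³/s
Panel 3-4: Δb = 0.8 m, d̄ = (0.33+0.27)/2 = 0.3, v̄ = (0.29+0.23)/2 = 0.26 → q = 0.8×0.3×0.26 = 0.06240 m³/s
Panel 4-5: Δb = 4.5 m, d̄ = (0.27+0.39)/2 = 0.33, v̄ = (0.23+0.33)/2 = 0.28 → q = 4.5×0.33×0.28 = 0.4158 m³/s
Panel 5-6: Δb = 4 m, d̄ = (0.39+0.10)/2 = 0.245, v̄ = (0.33+0.16)/2 = 0.245 → q = 4×0.245×0.245 = 0.2401 m³/s
Q = Σ q = 0.8985 m³/s
= 0.8985 × 3600 = 3234 m³/h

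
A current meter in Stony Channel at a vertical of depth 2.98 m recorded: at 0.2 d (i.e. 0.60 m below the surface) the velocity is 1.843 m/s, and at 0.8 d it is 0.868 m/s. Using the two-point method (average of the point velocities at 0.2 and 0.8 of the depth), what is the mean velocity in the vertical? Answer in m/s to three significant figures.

v̄ = (1.843 + 0.868) / 2 = 1.356 m/s

1.36 m/s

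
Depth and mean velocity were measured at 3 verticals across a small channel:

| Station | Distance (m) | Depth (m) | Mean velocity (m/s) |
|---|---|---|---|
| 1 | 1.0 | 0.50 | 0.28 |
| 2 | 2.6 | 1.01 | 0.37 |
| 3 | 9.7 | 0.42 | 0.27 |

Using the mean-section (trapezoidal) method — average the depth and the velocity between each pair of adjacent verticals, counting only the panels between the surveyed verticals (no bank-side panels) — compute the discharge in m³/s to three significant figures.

2.02 m³/s

Panel 1-2: Δb = 1.6 m, d̄ = (0.50+1.01)/2 = 0.755, v̄ = (0.28+0.37)/2 = 0.325 → q = 1.6×0.755×0.325 = 0.3926 m³/s
Panel 2-3: Δb = 7.1 m, d̄ = (1.01+0.42)/2 = 0.715, v̄ = (0.37+0.27)/2 = 0.32 → q = 7.1×0.715×0.32 = 1.624 m³/s
Q = Σ q = 2.017 m³/s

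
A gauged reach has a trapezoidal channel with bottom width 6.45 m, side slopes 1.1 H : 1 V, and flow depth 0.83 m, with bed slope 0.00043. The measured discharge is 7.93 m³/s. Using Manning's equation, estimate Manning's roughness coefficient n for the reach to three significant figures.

0.0124

A = (b + z·y)·y = (6.45 + 1.1×0.83)×0.83 = 6.111 m²
P = b + 2y√(1+z²) = 6.45 + 2×0.83×√(1+1.1²) = 8.918 m
R = A/P = 6.111/8.918 = 0.6853 m
n = (1/Q)·A·R^(2/3)·S^(1/2) = (1/7.93) × 6.111 × 0.7773 × 0.02074 = 0.01242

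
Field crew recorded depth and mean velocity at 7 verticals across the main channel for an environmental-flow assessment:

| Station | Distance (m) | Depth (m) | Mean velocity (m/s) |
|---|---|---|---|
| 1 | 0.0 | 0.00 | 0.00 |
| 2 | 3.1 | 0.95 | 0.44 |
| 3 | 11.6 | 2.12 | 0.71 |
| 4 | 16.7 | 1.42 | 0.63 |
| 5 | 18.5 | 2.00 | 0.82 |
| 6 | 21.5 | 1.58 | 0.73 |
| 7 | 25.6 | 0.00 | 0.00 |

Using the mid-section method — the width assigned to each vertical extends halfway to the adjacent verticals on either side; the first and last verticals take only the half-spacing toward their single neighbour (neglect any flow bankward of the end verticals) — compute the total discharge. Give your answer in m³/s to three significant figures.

23.8 m³/s

w_2 = (11.6 − 0.0)/2 = 5.8 m; q_2 = 0.44 × 0.95 × 5.8 = 2.424 m³/s
w_3 = (16.7 − 3.1)/2 = 6.8 m; q_3 = 0.71 × 2.12 × 6.8 = 10.24 m³/s
w_4 = (18.5 − 11.6)/2 = 3.45 m; q_4 = 0.63 × 1.42 × 3.45 = 3.086 m³/s
w_5 = (21.5 − 16.7)/2 = 2.4 m; q_5 = 0.82 × 2.00 × 2.4 = 3.936 m³/s
w_6 = (25.6 − 18.5)/2 = 3.55 m; q_6 = 0.73 × 1.58 × 3.55 = 4.095 m³/s
Stations 1, 7 contribute zero (depth or velocity is 0).
Q = Σ qᵢ = 23.78 m³/s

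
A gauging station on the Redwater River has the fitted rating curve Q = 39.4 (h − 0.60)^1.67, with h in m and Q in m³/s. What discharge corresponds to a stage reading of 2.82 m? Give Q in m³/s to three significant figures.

149 m³/s

Q = 39.4 × (2.82 − 0.60)^1.67 = 39.4 × 2.22^1.67 = 149.2 m³/s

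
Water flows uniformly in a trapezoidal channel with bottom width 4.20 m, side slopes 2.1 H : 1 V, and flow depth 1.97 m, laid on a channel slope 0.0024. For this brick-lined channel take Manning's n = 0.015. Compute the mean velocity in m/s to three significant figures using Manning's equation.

A = (b + z·y)·y = (4.20 + 2.1×1.97)×1.97 = 16.42 m²
P = b + 2y√(1+z²) = 4.20 + 2×1.97×√(1+2.1²) = 13.36 m
R = A/P = 16.42/13.36 = 1.229 m
Q = (1/n)·A·R^(2/3)·S^(1/2) = (1/0.015) × 16.42 × 1.229^(2/3) × 0.0024^(1/2) = 61.54 m³/s
V = Q/A = 61.54/16.42 = 3.747 m/s

3.75 m/s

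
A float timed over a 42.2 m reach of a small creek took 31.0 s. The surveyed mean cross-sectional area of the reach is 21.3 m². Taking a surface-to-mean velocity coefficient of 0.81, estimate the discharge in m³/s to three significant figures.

23.5 m³/s

v_surface = L / t̄ = 42.2 / 31 = 1.361 m/s
v_mean = 0.81 × 1.361 = 1.103 m/s
Q = A × v_mean = 21.3 × 1.103 = 23.49 m³/s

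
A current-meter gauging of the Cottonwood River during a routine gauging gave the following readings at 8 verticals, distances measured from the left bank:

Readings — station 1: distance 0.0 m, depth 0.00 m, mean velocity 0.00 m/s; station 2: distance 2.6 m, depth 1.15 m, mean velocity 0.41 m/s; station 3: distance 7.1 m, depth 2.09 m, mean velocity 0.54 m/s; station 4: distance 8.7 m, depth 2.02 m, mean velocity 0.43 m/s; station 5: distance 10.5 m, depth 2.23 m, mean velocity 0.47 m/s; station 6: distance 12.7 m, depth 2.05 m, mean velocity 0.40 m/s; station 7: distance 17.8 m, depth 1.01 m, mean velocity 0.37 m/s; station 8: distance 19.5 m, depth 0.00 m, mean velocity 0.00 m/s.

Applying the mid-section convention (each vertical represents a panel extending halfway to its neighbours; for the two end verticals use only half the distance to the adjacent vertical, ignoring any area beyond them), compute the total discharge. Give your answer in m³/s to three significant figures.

w_2 = (7.1 − 0.0)/2 = 3.55 m; q_2 = 0.41 × 1.15 × 3.55 = 1.674 m³/s
w_3 = (8.7 − 2.6)/2 = 3.05 m; q_3 = 0.54 × 2.09 × 3.05 = 3.442 m³/s
w_4 = (10.5 − 7.1)/2 = 1.7 m; q_4 = 0.43 × 2.02 × 1.7 = 1.477 m³/s
w_5 = (12.7 − 8.7)/2 = 2 m; q_5 = 0.47 × 2.23 × 2 = 2.096 m³/s
w_6 = (17.8 − 10.5)/2 = 3.65 m; q_6 = 0.40 × 2.05 × 3.65 = 2.993 m³/s
w_7 = (19.5 − 12.7)/2 = 3.4 m; q_7 = 0.37 × 1.01 × 3.4 = 1.271 m³/s
Stations 1, 8 contribute zero (depth or velocity is 0).
Q = Σ qᵢ = 12.95 m³/s

13.0 m³/s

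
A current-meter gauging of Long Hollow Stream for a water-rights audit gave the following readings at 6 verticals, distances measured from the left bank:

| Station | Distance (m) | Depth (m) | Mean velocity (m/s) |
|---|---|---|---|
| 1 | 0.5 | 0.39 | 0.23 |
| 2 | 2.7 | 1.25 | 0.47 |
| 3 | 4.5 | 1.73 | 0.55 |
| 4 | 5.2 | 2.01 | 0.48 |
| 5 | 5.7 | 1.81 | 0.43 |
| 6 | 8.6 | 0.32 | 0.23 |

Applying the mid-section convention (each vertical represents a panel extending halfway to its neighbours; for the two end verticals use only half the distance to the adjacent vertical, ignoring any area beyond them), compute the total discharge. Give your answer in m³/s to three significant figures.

4.47 m³/s

w_1 = (2.7 − 0.5)/2 = 1.1 m; q_1 = 0.23 × 0.39 × 1.1 = 0.09867 m³/s
w_2 = (4.5 − 0.5)/2 = 2 m; q_2 = 0.47 × 1.25 × 2 = 1.175 m³/s
w_3 = (5.2 − 2.7)/2 = 1.25 m; q_3 = 0.55 × 1.73 × 1.25 = 1.189 m³/s
w_4 = (5.7 − 4.5)/2 = 0.6 m; q_4 = 0.48 × 2.01 × 0.6 = 0.5789 m³/s
w_5 = (8.6 − 5.2)/2 = 1.7 m; q_5 = 0.43 × 1.81 × 1.7 = 1.323 m³/s
w_6 = (8.6 − 5.7)/2 = 1.45 m; q_6 = 0.23 × 0.32 × 1.45 = 0.1067 m³/s
Q = Σ qᵢ = 4.472 m³/s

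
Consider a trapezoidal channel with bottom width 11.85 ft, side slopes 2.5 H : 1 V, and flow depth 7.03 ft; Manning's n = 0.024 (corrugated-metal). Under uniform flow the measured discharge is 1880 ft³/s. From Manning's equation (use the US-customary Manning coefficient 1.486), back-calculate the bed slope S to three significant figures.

A = (b + z·y)·y = (11.85 + 2.5×7.03)×7.03 = 206.9 ft²
P = b + 2y√(1+z²) = 11.85 + 2×7.03×√(1+2.5²) = 49.71 ft
R = A/P = 206.9/49.71 = 4.161 ft
S = (Q·n / (1.486·A·R^(2/3)))² = (1880×0.024 / (1.486×206.9×2.587))² = 0.003219

0.00322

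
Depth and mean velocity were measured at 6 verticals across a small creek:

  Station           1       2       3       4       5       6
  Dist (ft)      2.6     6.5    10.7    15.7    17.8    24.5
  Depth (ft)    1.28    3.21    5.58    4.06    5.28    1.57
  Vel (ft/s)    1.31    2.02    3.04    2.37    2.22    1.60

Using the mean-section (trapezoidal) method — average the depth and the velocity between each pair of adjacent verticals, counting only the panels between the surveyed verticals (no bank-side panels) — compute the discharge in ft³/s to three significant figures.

Panel 1-2: Δb = 3.9 ft, d̄ = (1.28+3.21)/2 = 2.245, v̄ = (1.31+2.02)/2 = 1.665 → q = 3.9×2.245×1.665 = 14.58 ft³/s
Panel 2-3: Δb = 4.2 ft, d̄ = (3.21+5.58)/2 = 4.395, v̄ = (2.02+3.04)/2 = 2.53 → q = 4.2×4.395×2.53 = 46.70 ft³/s
Panel 3-4: Δb = 5 ft, d̄ = (5.58+4.06)/2 = 4.82, v̄ = (3.04+2.37)/2 = 2.705 → q = 5×4.82×2.705 = 65.19 ft³/s
Panel 4-5: Δb = 2.1 ft, d̄ = (4.06+5.28)/2 = 4.67, v̄ = (2.37+2.22)/2 = 2.295 → q = 2.1×4.67×2.295 = 22.51 ft³/s
Panel 5-6: Δb = 6.7 ft, d̄ = (5.28+1.57)/2 = 3.425, v̄ = (2.22+1.60)/2 = 1.91 → q = 6.7×3.425×1.91 = 43.83 ft³/s
Q = Σ q = 192.8 ft³/s

193 ft³/s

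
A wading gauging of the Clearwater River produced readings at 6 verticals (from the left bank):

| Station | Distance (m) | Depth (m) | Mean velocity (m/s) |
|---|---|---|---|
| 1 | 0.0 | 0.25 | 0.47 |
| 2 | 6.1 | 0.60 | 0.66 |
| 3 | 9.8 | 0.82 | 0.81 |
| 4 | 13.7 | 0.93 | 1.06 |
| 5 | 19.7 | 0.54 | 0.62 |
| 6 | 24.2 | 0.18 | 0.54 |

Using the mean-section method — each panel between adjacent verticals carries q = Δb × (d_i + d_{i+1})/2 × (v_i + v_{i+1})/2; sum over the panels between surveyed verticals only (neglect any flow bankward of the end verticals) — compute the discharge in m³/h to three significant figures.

40400 m³/h

Panel 1-2: Δb = 6.1 m, d̄ = (0.25+0.60)/2 = 0.425, v̄ = (0.47+0.66)/2 = 0.565 → q = 6.1×0.425×0.565 = 1.465 m³/s
Panel 2-3: Δb = 3.7 m, d̄ = (0.60+0.82)/2 = 0.71, v̄ = (0.66+0.81)/2 = 0.735 → q = 3.7×0.71×0.735 = 1.931 m³/s
Panel 3-4: Δb = 3.9 m, d̄ = (0.82+0.93)/2 = 0.875, v̄ = (0.81+1.06)/2 = 0.935 → q = 3.9×0.875×0.935 = 3.191 m³/s
Panel 4-5: Δb = 6 m, d̄ = (0.93+0.54)/2 = 0.735, v̄ = (1.06+0.62)/2 = 0.84 → q = 6×0.735×0.84 = 3.704 m³/s
Panel 5-6: Δb = 4.5 m, d̄ = (0.54+0.18)/2 = 0.36, v̄ = (0.62+0.54)/2 = 0.58 → q = 4.5×0.36×0.58 = 0.9396 m³/s
Q = Σ q = 11.23 m³/s
= 11.23 × 3600 = 40430 m³/h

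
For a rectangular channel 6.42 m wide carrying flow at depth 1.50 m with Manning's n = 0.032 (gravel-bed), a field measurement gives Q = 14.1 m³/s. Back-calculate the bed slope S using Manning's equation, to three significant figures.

A = b·y = 6.42 × 1.50 = 9.630 m²
P = b + 2y = 6.42 + 2×1.50 = 9.420 m
R = A/P = 9.630/9.420 = 1.022 m
S = (Q·n / (1·A·R^(2/3)))² = (14.1×0.032 / (1×9.630×1.015))² = 0.002132

0.00213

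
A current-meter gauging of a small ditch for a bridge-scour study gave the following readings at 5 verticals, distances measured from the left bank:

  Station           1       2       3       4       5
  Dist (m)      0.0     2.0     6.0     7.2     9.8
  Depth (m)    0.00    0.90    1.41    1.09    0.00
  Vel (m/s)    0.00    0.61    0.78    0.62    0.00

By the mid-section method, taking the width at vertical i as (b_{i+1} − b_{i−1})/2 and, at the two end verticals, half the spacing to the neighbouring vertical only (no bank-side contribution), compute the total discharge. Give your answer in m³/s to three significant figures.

w_2 = (6.0 − 0.0)/2 = 3 m; q_2 = 0.61 × 0.90 × 3 = 1.647 m³/s
w_3 = (7.2 − 2.0)/2 = 2.6 m; q_3 = 0.78 × 1.41 × 2.6 = 2.859 m³/s
w_4 = (9.8 − 6.0)/2 = 1.9 m; q_4 = 0.62 × 1.09 × 1.9 = 1.284 m³/s
Stations 1, 5 contribute zero (depth or velocity is 0).
Q = Σ qᵢ = 5.791 m³/s

5.79 m³/s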